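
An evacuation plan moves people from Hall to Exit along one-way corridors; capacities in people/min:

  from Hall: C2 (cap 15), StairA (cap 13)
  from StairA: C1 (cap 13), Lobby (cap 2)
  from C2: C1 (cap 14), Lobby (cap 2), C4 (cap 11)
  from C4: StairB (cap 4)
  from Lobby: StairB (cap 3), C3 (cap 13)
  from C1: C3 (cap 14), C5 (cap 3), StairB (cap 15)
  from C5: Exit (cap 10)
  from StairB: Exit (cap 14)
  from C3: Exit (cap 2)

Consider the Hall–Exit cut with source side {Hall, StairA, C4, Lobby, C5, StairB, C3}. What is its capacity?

Edges leaving {Hall, StairA, C4, Lobby, C5, StairB, C3}: Hall→C2 (15), StairA→C1 (13), C5→Exit (10), StairB→Exit (14), C3→Exit (2).
Cut capacity = 15 + 13 + 10 + 14 + 2 = 54.

54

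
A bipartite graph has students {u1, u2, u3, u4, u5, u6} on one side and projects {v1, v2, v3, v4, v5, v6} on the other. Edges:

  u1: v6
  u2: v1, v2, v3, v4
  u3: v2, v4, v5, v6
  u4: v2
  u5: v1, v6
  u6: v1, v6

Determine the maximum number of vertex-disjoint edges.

5

Unit-capacity flow: source→left, listed edges, right→sink; max matching = max flow.
Augmenting path u1→v6 (+1); matched 1.
Augmenting path u2→v1 (+1); matched 2.
Augmenting path u3→v2 (+1); matched 3.
Augmenting path u4→v2→u3→v4 (+1); matched 4.
Augmenting path u5→v1→u2→v3 (+1); matched 5.
No augmenting path remains; maximum matching = 5.
König certificate: {u2, u3, u4, v1, v6} is a vertex cover of size 5 (every listed pair touches it), so no matching can be larger.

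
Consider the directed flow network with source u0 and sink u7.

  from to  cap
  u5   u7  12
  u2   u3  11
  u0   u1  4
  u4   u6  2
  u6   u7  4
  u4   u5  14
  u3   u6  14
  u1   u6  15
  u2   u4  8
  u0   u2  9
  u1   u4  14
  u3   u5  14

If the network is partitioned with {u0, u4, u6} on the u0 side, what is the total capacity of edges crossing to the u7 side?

Edges leaving {u0, u4, u6}: u0→u1 (4), u0→u2 (9), u4→u5 (14), u6→u7 (4).
Cut capacity = 4 + 9 + 14 + 4 = 31.

31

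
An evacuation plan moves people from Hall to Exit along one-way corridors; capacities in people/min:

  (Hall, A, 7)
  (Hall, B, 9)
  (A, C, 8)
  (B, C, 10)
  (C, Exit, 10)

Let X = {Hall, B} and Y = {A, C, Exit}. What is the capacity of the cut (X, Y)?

Edges leaving {Hall, B}: Hall→A (7), B→C (10).
Cut capacity = 7 + 10 = 17.

17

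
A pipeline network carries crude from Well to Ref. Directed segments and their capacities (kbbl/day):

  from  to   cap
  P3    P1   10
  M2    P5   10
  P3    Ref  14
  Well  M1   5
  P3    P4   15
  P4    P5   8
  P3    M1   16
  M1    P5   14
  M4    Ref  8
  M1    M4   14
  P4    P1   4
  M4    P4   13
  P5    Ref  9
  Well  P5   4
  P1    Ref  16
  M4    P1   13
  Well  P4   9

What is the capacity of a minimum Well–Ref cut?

18

Augment Well→P5→Ref: bottleneck 4, flow now 4.
Augment Well→M1→M4→Ref: bottleneck 5, flow now 9.
Augment Well→P4→P1→Ref: bottleneck 4, flow now 13.
Augment Well→P4→P5→Ref: bottleneck 5, flow now 18.
No augmenting path remains; maximum flow = 18.
By max-flow min-cut, the minimum cut capacity equals the max flow.
In the residual graph, reachable from Well: {Well}.
Min-cut edges: Well→M1 (5), Well→P4 (9), Well→P5 (4); capacity 5 + 9 + 4 = 18.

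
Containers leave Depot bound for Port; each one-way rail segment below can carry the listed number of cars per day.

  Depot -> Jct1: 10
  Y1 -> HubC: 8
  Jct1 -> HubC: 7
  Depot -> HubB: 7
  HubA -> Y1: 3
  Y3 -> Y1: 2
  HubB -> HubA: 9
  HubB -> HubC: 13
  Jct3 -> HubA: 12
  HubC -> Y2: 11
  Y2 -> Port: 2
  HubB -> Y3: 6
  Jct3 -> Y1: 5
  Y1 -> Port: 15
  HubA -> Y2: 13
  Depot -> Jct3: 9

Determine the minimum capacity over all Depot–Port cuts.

Augment Depot→Jct3→Y1→Port: bottleneck 5, flow now 5.
Augment Depot→Jct3→HubA→Y1→Port: bottleneck 3, flow now 8.
Augment Depot→Jct3→HubA→Y2→Port: bottleneck 1, flow now 9.
Augment Depot→HubB→HubA→Y2→Port: bottleneck 1, flow now 10.
Augment Depot→HubB→Y3→Y1→Port: bottleneck 2, flow now 12.
No augmenting path remains; maximum flow = 12.
By max-flow min-cut, the minimum cut capacity equals the max flow.
In the residual graph, reachable from Depot: {Depot, Jct3, HubB, Jct1, HubA, Y3, HubC, Y2}.
Min-cut edges: Jct3→Y1 (5), HubA→Y1 (3), Y3→Y1 (2), Y2→Port (2); capacity 5 + 3 + 2 + 2 = 12.

12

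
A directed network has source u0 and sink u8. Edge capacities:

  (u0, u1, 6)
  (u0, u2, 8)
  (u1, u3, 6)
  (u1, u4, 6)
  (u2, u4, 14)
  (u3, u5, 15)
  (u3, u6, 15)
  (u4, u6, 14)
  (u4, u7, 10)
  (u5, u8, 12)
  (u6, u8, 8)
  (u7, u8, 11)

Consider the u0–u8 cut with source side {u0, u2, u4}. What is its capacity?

30

Edges leaving {u0, u2, u4}: u0→u1 (6), u4→u6 (14), u4→u7 (10).
Cut capacity = 6 + 14 + 10 = 30.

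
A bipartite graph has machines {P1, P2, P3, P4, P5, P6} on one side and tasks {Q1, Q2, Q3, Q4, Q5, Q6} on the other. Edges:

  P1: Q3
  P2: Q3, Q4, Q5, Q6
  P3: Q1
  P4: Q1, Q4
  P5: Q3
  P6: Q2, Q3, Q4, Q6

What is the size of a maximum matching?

5

Unit-capacity flow: source→left, listed edges, right→sink; max matching = max flow.
Augmenting path P1→Q3 (+1); matched 1.
Augmenting path P2→Q4 (+1); matched 2.
Augmenting path P3→Q1 (+1); matched 3.
Augmenting path P6→Q2 (+1); matched 4.
Augmenting path P4→Q4→P2→Q5 (+1); matched 5.
No augmenting path remains; maximum matching = 5.
König certificate: {P2, P3, P4, P6, Q3} is a vertex cover of size 5 (every listed pair touches it), so no matching can be larger.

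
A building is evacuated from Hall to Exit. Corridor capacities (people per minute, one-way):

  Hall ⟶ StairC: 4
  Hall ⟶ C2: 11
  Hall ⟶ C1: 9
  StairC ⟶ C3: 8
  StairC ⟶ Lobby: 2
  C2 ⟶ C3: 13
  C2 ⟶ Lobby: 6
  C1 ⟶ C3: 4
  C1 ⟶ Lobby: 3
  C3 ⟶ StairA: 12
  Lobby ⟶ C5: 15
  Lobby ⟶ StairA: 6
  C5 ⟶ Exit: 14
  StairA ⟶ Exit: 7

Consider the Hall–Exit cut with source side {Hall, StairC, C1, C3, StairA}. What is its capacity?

23

Edges leaving {Hall, StairC, C1, C3, StairA}: Hall→C2 (11), StairC→Lobby (2), C1→Lobby (3), StairA→Exit (7).
Cut capacity = 11 + 2 + 3 + 7 = 23.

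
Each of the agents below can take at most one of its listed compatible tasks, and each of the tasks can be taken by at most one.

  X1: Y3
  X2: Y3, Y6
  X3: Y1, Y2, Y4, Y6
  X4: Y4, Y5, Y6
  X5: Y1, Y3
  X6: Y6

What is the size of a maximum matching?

5

Unit-capacity flow: source→left, listed edges, right→sink; max matching = max flow.
Augmenting path X1→Y3 (+1); matched 1.
Augmenting path X2→Y6 (+1); matched 2.
Augmenting path X3→Y1 (+1); matched 3.
Augmenting path X4→Y4 (+1); matched 4.
Augmenting path X5→Y1→X3→Y2 (+1); matched 5.
No augmenting path remains; maximum matching = 5.
König certificate: {X3, X4, X5, Y3, Y6} is a vertex cover of size 5 (every listed pair touches it), so no matching can be larger.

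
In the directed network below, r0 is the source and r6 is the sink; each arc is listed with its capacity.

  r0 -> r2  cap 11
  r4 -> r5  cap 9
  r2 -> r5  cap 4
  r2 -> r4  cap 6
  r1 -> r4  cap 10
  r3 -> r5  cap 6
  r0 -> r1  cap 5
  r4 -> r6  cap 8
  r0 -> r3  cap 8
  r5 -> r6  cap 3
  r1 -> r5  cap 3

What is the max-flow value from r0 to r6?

Augment r0→r1→r4→r6: bottleneck 5, flow now 5.
Augment r0→r2→r4→r6: bottleneck 3, flow now 8.
Augment r0→r2→r5→r6: bottleneck 3, flow now 11.
No augmenting path remains; maximum flow = 11.
In the residual graph, reachable from r0: {r0, r1, r2, r3, r4, r5}.
Min-cut edges: r4→r6 (8), r5→r6 (3); capacity 8 + 3 = 11.
This cut is saturated, so no flow can exceed 11.

11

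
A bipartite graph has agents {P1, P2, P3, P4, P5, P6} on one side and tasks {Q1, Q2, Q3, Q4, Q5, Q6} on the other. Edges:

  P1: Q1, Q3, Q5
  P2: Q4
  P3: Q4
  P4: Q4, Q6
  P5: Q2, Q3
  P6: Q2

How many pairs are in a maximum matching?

Unit-capacity flow: source→left, listed edges, right→sink; max matching = max flow.
Augmenting path P1→Q1 (+1); matched 1.
Augmenting path P2→Q4 (+1); matched 2.
Augmenting path P4→Q6 (+1); matched 3.
Augmenting path P5→Q2 (+1); matched 4.
Augmenting path P6→Q2→P5→Q3 (+1); matched 5.
No augmenting path remains; maximum matching = 5.
König certificate: {P1, P4, P5, P6, Q4} is a vertex cover of size 5 (every listed pair touches it), so no matching can be larger.

5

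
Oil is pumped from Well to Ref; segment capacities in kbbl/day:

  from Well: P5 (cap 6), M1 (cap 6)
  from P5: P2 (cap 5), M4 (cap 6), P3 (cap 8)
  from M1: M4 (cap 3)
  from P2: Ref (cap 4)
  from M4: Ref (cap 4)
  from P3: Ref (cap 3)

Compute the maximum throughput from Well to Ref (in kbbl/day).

9

Augment Well→P5→P2→Ref: bottleneck 4, flow now 4.
Augment Well→P5→M4→Ref: bottleneck 2, flow now 6.
Augment Well→M1→M4→Ref: bottleneck 2, flow now 8.
Augment Well→M1→M4→P5→P3→Ref: bottleneck 1, flow now 9. (uses reverse residual edge)
No augmenting path remains; maximum flow = 9.
In the residual graph, reachable from Well: {Well, M1}.
Min-cut edges: Well→P5 (6), M1→M4 (3); capacity 6 + 3 = 9.
This cut is saturated, so no flow can exceed 9.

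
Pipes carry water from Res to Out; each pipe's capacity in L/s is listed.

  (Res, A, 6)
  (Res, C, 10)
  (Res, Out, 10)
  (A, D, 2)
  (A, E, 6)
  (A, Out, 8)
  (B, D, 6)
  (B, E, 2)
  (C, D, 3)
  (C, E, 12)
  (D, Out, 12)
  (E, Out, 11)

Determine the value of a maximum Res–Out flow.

26

Augment Res→Out: bottleneck 10, flow now 10.
Augment Res→A→Out: bottleneck 6, flow now 16.
Augment Res→C→D→Out: bottleneck 3, flow now 19.
Augment Res→C→E→Out: bottleneck 7, flow now 26.
No augmenting path remains; maximum flow = 26.
In the residual graph, reachable from Res: {Res}.
Min-cut edges: Res→A (6), Res→C (10), Res→Out (10); capacity 6 + 10 + 10 = 26.
This cut is saturated, so no flow can exceed 26.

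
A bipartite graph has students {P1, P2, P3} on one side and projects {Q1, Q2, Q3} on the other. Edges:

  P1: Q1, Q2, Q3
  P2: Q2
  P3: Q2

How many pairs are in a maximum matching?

Unit-capacity flow: source→left, listed edges, right→sink; max matching = max flow.
Augmenting path P1→Q1 (+1); matched 1.
Augmenting path P2→Q2 (+1); matched 2.
No augmenting path remains; maximum matching = 2.
König certificate: {P1, Q2} is a vertex cover of size 2 (every listed pair touches it), so no matching can be larger.

2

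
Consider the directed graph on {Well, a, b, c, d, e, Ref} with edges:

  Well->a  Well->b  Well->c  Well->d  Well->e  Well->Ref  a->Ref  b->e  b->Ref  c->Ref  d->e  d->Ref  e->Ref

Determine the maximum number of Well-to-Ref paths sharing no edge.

Assign every edge capacity 1; by Menger, the answer equals the max flow.
Path Well→Ref (+1); total 1.
Path Well→a→Ref (+1); total 2.
Path Well→b→Ref (+1); total 3.
Path Well→c→Ref (+1); total 4.
Path Well→d→Ref (+1); total 5.
Path Well→e→Ref (+1); total 6.
No residual Well→Ref path; max flow = 6.
Certifying cut of size 6: {Well→Ref, Well→a, Well→b, Well→c, Well→d, Well→e}.

6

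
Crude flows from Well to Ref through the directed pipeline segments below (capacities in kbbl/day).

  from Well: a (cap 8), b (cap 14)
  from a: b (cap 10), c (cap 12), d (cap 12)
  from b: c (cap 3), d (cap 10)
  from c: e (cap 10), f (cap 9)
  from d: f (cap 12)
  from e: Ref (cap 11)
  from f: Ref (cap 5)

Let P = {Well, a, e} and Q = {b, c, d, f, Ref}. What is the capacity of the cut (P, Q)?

59

Edges leaving {Well, a, e}: Well→b (14), a→b (10), a→c (12), a→d (12), e→Ref (11).
Cut capacity = 14 + 10 + 12 + 12 + 11 = 59.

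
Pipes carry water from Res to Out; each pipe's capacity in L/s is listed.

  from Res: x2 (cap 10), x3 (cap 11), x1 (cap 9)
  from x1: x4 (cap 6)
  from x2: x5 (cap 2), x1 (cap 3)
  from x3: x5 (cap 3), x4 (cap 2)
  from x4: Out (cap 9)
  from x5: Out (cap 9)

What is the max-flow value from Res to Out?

13

Augment Res→x1→x4→Out: bottleneck 6, flow now 6.
Augment Res→x2→x5→Out: bottleneck 2, flow now 8.
Augment Res→x3→x4→Out: bottleneck 2, flow now 10.
Augment Res→x3→x5→Out: bottleneck 3, flow now 13.
No augmenting path remains; maximum flow = 13.
In the residual graph, reachable from Res: {Res, x1, x2, x3}.
Min-cut edges: x1→x4 (6), x2→x5 (2), x3→x4 (2), x3→x5 (3); capacity 6 + 2 + 2 + 3 = 13.
This cut is saturated, so no flow can exceed 13.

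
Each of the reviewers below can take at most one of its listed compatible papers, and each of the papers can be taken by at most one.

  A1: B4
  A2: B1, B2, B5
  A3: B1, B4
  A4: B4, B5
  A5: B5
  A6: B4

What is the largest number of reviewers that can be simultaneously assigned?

4

Unit-capacity flow: source→left, listed edges, right→sink; max matching = max flow.
Augmenting path A1→B4 (+1); matched 1.
Augmenting path A2→B1 (+1); matched 2.
Augmenting path A4→B5 (+1); matched 3.
Augmenting path A3→B1→A2→B2 (+1); matched 4.
No augmenting path remains; maximum matching = 4.
König certificate: {A2, A3, B4, B5} is a vertex cover of size 4 (every listed pair touches it), so no matching can be larger.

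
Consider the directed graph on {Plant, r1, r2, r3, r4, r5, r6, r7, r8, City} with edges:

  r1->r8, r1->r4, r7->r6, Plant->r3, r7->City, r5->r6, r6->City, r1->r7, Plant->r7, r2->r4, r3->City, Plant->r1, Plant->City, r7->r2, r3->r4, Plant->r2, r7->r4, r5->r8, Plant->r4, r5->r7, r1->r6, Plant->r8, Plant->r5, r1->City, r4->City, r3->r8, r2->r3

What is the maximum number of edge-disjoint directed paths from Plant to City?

6

Assign every edge capacity 1; by Menger, the answer equals the max flow.
Path Plant→City (+1); total 1.
Path Plant→r1→City (+1); total 2.
Path Plant→r3→City (+1); total 3.
Path Plant→r4→City (+1); total 4.
Path Plant→r7→City (+1); total 5.
Path Plant→r5→r6→City (+1); total 6.
No residual Plant→City path; max flow = 6.
Certifying cut of size 6: {Plant→City, Plant→r1, Plant→r5, Plant→r7, r3→City, r4→City}.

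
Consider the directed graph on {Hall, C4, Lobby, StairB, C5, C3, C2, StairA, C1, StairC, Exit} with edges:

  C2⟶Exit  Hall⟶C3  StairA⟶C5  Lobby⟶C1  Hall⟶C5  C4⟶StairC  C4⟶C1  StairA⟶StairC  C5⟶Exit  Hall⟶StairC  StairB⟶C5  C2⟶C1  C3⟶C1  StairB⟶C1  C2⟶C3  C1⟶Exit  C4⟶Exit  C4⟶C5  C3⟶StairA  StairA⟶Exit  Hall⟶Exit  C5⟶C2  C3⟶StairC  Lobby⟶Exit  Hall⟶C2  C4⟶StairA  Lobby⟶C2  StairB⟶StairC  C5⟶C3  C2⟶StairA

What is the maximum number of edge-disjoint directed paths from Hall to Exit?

Assign every edge capacity 1; by Menger, the answer equals the max flow.
Path Hall→Exit (+1); total 1.
Path Hall→C5→Exit (+1); total 2.
Path Hall→C2→Exit (+1); total 3.
Path Hall→C3→StairA→Exit (+1); total 4.
No residual Hall→Exit path; max flow = 4.
Certifying cut of size 4: {Hall→C2, Hall→C3, Hall→C5, Hall→Exit}.

4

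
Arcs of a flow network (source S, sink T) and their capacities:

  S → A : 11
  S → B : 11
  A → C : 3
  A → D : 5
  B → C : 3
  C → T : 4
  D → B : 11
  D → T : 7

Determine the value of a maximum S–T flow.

Augment S→A→C→T: bottleneck 3, flow now 3.
Augment S→A→D→T: bottleneck 5, flow now 8.
Augment S→B→C→T: bottleneck 1, flow now 9.
No augmenting path remains; maximum flow = 9.
In the residual graph, reachable from S: {S, A, B, C}.
Min-cut edges: A→D (5), C→T (4); capacity 5 + 4 = 9.
This cut is saturated, so no flow can exceed 9.

9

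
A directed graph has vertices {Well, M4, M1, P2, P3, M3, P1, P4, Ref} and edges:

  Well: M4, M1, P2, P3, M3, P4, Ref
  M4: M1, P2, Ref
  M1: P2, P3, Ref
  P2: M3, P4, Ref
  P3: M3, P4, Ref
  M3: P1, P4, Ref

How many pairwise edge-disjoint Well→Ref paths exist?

Assign every edge capacity 1; by Menger, the answer equals the max flow.
Path Well→Ref (+1); total 1.
Path Well→M4→Ref (+1); total 2.
Path Well→M1→Ref (+1); total 3.
Path Well→P2→Ref (+1); total 4.
Path Well→P3→Ref (+1); total 5.
Path Well→M3→Ref (+1); total 6.
No residual Well→Ref path; max flow = 6.
Certifying cut of size 6: {Well→M1, Well→M3, Well→M4, Well→P2, Well→P3, Well→Ref}.

6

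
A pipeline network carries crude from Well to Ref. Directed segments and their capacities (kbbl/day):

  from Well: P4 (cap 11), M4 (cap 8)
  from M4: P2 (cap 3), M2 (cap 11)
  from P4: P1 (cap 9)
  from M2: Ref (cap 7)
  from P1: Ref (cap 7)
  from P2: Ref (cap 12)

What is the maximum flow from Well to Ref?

Augment Well→M4→M2→Ref: bottleneck 7, flow now 7.
Augment Well→M4→P2→Ref: bottleneck 1, flow now 8.
Augment Well→P4→P1→Ref: bottleneck 7, flow now 15.
No augmenting path remains; maximum flow = 15.
In the residual graph, reachable from Well: {Well, P4, P1}.
Min-cut edges: Well→M4 (8), P1→Ref (7); capacity 8 + 7 = 15.
This cut is saturated, so no flow can exceed 15.

15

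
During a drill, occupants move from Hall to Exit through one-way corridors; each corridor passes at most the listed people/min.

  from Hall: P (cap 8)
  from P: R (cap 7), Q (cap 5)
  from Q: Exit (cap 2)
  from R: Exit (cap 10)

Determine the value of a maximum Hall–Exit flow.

8

Augment Hall→P→Q→Exit: bottleneck 2, flow now 2.
Augment Hall→P→R→Exit: bottleneck 6, flow now 8.
No augmenting path remains; maximum flow = 8.
In the residual graph, reachable from Hall: {Hall}.
Min-cut edges: Hall→P (8); capacity 8 = 8.
This cut is saturated, so no flow can exceed 8.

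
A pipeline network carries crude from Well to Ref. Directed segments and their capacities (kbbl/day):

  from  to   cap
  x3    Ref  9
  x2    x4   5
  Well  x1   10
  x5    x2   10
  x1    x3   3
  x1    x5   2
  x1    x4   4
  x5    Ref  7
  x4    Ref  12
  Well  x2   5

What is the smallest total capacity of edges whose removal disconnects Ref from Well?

Augment Well→x1→x3→Ref: bottleneck 3, flow now 3.
Augment Well→x1→x4→Ref: bottleneck 4, flow now 7.
Augment Well→x1→x5→Ref: bottleneck 2, flow now 9.
Augment Well→x2→x4→Ref: bottleneck 5, flow now 14.
No augmenting path remains; maximum flow = 14.
By max-flow min-cut, the minimum cut capacity equals the max flow.
In the residual graph, reachable from Well: {Well, x1}.
Min-cut edges: Well→x2 (5), x1→x3 (3), x1→x4 (4), x1→x5 (2); capacity 5 + 3 + 4 + 2 = 14.

14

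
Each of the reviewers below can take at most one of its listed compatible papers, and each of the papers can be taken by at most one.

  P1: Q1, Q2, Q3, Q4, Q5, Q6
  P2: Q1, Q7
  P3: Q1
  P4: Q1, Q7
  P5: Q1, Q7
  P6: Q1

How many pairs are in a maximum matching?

Unit-capacity flow: source→left, listed edges, right→sink; max matching = max flow.
Augmenting path P1→Q1 (+1); matched 1.
Augmenting path P2→Q7 (+1); matched 2.
Augmenting path P3→Q1→P1→Q2 (+1); matched 3.
No augmenting path remains; maximum matching = 3.
König certificate: {P1, Q1, Q7} is a vertex cover of size 3 (every listed pair touches it), so no matching can be larger.

3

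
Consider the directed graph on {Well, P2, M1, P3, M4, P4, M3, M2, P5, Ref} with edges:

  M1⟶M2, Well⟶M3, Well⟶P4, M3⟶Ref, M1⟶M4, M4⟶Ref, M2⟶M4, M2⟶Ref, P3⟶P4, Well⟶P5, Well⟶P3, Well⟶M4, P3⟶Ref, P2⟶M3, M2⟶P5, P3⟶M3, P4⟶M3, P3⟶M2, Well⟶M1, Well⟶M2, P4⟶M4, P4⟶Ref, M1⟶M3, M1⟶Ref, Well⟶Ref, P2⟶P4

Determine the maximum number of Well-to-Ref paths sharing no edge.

7

Assign every edge capacity 1; by Menger, the answer equals the max flow.
Path Well→Ref (+1); total 1.
Path Well→M1→Ref (+1); total 2.
Path Well→P3→Ref (+1); total 3.
Path Well→M4→Ref (+1); total 4.
Path Well→P4→Ref (+1); total 5.
Path Well→M3→Ref (+1); total 6.
Path Well→M2→Ref (+1); total 7.
No residual Well→Ref path; max flow = 7.
Certifying cut of size 7: {Well→M1, Well→M2, Well→M3, Well→M4, Well→P3, Well→P4, Well→Ref}.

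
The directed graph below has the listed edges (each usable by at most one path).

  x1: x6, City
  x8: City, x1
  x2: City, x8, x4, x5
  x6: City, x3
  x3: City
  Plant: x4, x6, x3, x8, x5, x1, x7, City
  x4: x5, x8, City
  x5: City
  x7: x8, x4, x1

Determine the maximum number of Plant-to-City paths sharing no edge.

Assign every edge capacity 1; by Menger, the answer equals the max flow.
Path Plant→City (+1); total 1.
Path Plant→x1→City (+1); total 2.
Path Plant→x3→City (+1); total 3.
Path Plant→x4→City (+1); total 4.
Path Plant→x5→City (+1); total 5.
Path Plant→x6→City (+1); total 6.
Path Plant→x8→City (+1); total 7.
No residual Plant→City path; max flow = 7.
Certifying cut of size 7: {Plant→City, x1→City, x3→City, x4→City, x5→City, x6→City, x8→City}.

7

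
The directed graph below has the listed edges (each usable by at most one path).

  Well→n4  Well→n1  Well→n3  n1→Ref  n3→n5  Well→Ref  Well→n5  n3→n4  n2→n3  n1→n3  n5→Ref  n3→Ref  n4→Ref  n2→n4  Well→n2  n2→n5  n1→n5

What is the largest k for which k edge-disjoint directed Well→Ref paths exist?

Assign every edge capacity 1; by Menger, the answer equals the max flow.
Path Well→Ref (+1); total 1.
Path Well→n1→Ref (+1); total 2.
Path Well→n3→Ref (+1); total 3.
Path Well→n4→Ref (+1); total 4.
Path Well→n5→Ref (+1); total 5.
No residual Well→Ref path; max flow = 5.
Certifying cut of size 5: {Well→Ref, Well→n1, n3→Ref, n4→Ref, n5→Ref}.

5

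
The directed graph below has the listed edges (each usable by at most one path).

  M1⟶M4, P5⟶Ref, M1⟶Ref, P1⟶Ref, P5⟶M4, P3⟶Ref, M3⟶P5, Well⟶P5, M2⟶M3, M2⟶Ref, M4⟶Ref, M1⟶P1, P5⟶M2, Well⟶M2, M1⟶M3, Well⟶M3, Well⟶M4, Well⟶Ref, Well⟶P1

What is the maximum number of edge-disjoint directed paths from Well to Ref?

5

Assign every edge capacity 1; by Menger, the answer equals the max flow.
Path Well→Ref (+1); total 1.
Path Well→M2→Ref (+1); total 2.
Path Well→P5→Ref (+1); total 3.
Path Well→P1→Ref (+1); total 4.
Path Well→M4→Ref (+1); total 5.
No residual Well→Ref path; max flow = 5.
Certifying cut of size 5: {M2→Ref, M4→Ref, P5→Ref, Well→P1, Well→Ref}.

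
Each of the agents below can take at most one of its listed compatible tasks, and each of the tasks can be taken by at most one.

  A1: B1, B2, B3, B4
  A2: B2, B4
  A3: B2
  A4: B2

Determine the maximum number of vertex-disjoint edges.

Unit-capacity flow: source→left, listed edges, right→sink; max matching = max flow.
Augmenting path A1→B1 (+1); matched 1.
Augmenting path A2→B2 (+1); matched 2.
Augmenting path A3→B2→A2→B4 (+1); matched 3.
No augmenting path remains; maximum matching = 3.
König certificate: {A1, A2, B2} is a vertex cover of size 3 (every listed pair touches it), so no matching can be larger.

3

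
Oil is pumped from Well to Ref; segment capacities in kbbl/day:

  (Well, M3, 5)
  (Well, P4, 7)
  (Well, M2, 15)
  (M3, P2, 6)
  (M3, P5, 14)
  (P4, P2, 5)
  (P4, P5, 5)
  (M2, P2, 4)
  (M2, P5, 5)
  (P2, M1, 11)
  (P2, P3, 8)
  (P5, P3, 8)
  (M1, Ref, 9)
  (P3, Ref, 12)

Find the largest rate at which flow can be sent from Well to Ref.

Augment Well→M3→P2→M1→Ref: bottleneck 5, flow now 5.
Augment Well→P4→P2→M1→Ref: bottleneck 4, flow now 9.
Augment Well→P4→P2→P3→Ref: bottleneck 1, flow now 10.
Augment Well→P4→P5→P3→Ref: bottleneck 2, flow now 12.
Augment Well→M2→P2→P3→Ref: bottleneck 4, flow now 16.
Augment Well→M2→P5→P3→Ref: bottleneck 5, flow now 21.
No augmenting path remains; maximum flow = 21.
In the residual graph, reachable from Well: {Well, M2}.
Min-cut edges: Well→M3 (5), Well→P4 (7), M2→P2 (4), M2→P5 (5); capacity 5 + 7 + 4 + 5 = 21.
This cut is saturated, so no flow can exceed 21.

21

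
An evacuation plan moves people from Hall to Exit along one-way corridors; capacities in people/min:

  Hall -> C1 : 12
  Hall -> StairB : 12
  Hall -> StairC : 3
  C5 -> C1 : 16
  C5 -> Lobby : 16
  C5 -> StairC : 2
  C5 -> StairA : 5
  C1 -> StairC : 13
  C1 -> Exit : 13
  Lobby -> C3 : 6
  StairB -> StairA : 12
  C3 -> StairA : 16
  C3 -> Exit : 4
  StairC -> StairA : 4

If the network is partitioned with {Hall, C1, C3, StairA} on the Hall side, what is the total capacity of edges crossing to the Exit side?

45

Edges leaving {Hall, C1, C3, StairA}: Hall→StairB (12), Hall→StairC (3), C1→StairC (13), C1→Exit (13), C3→Exit (4).
Cut capacity = 12 + 3 + 13 + 13 + 4 = 45.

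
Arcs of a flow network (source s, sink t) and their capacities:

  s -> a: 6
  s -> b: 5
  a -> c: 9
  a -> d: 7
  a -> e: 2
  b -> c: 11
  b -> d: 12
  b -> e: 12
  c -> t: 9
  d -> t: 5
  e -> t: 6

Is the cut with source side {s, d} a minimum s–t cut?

No — its capacity is 16, but the minimum cut has capacity 11.

Given cut capacity: 6 + 5 + 5 = 16.
Augment s→a→c→t: bottleneck 6, flow now 6.
Augment s→b→c→t: bottleneck 3, flow now 9.
Augment s→b→d→t: bottleneck 2, flow now 11.
No augmenting path remains; maximum flow = 11.
In the residual graph, reachable from s: {s}.
Min-cut edges: s→a (6), s→b (5); capacity 6 + 5 = 11.
Cut capacity 16 exceeds the max flow 11, so it is not minimum.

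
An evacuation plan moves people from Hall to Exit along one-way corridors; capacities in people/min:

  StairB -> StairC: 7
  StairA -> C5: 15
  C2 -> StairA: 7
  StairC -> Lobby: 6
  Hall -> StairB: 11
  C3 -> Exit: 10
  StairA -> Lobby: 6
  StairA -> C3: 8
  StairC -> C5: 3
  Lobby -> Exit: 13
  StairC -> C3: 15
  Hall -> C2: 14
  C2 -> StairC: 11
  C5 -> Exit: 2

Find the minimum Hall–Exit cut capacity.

21

Augment Hall→C2→StairA→C3→Exit: bottleneck 7, flow now 7.
Augment Hall→C2→StairC→C3→Exit: bottleneck 3, flow now 10.
Augment Hall→C2→StairC→Lobby→Exit: bottleneck 4, flow now 14.
Augment Hall→StairB→StairC→Lobby→Exit: bottleneck 2, flow now 16.
Augment Hall→StairB→StairC→C5→Exit: bottleneck 2, flow now 18.
Augment Hall→StairB→StairC→C3→StairA→Lobby→Exit: bottleneck 3, flow now 21. (uses reverse residual edge)
No augmenting path remains; maximum flow = 21.
By max-flow min-cut, the minimum cut capacity equals the max flow.
In the residual graph, reachable from Hall: {Hall, StairB}.
Min-cut edges: Hall→C2 (14), StairB→StairC (7); capacity 14 + 7 = 21.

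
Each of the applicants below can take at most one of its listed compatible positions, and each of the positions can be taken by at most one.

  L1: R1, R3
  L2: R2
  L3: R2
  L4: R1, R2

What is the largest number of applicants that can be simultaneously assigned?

Unit-capacity flow: source→left, listed edges, right→sink; max matching = max flow.
Augmenting path L1→R1 (+1); matched 1.
Augmenting path L2→R2 (+1); matched 2.
Augmenting path L4→R1→L1→R3 (+1); matched 3.
No augmenting path remains; maximum matching = 3.
König certificate: {L1, L4, R2} is a vertex cover of size 3 (every listed pair touches it), so no matching can be larger.

3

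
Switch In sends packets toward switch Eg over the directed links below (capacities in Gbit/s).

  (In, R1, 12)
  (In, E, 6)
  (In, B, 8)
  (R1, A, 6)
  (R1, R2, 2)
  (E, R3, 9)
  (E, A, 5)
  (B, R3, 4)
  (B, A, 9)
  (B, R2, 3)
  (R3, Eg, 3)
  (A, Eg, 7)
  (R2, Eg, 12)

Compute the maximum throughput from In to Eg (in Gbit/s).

Augment In→R1→A→Eg: bottleneck 6, flow now 6.
Augment In→R1→R2→Eg: bottleneck 2, flow now 8.
Augment In→E→R3→Eg: bottleneck 3, flow now 11.
Augment In→E→A→Eg: bottleneck 1, flow now 12.
Augment In→B→R2→Eg: bottleneck 3, flow now 15.
No augmenting path remains; maximum flow = 15.
In the residual graph, reachable from In: {In, R1, E, B, R3, A}.
Min-cut edges: R1→R2 (2), B→R2 (3), R3→Eg (3), A→Eg (7); capacity 2 + 3 + 3 + 7 = 15.
This cut is saturated, so no flow can exceed 15.

15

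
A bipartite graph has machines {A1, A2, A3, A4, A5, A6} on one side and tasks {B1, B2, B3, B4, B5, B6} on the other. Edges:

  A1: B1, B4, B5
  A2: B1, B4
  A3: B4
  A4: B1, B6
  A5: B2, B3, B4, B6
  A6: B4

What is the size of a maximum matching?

5

Unit-capacity flow: source→left, listed edges, right→sink; max matching = max flow.
Augmenting path A1→B1 (+1); matched 1.
Augmenting path A2→B4 (+1); matched 2.
Augmenting path A4→B6 (+1); matched 3.
Augmenting path A5→B2 (+1); matched 4.
Augmenting path A3→B4→A2→B1→A1→B5 (+1); matched 5.
No augmenting path remains; maximum matching = 5.
König certificate: {A1, A2, A4, A5, B4} is a vertex cover of size 5 (every listed pair touches it), so no matching can be larger.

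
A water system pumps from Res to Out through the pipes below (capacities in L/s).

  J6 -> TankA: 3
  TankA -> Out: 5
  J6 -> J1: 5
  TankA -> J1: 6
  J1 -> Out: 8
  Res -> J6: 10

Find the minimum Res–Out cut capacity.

Augment Res→J6→J1→Out: bottleneck 5, flow now 5.
Augment Res→J6→TankA→Out: bottleneck 3, flow now 8.
No augmenting path remains; maximum flow = 8.
By max-flow min-cut, the minimum cut capacity equals the max flow.
In the residual graph, reachable from Res: {Res, J6}.
Min-cut edges: J6→J1 (5), J6→TankA (3); capacity 5 + 3 = 8.

8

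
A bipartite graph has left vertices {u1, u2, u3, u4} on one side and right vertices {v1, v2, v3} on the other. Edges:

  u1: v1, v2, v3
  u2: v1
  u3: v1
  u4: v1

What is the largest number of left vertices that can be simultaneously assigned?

Unit-capacity flow: source→left, listed edges, right→sink; max matching = max flow.
Augmenting path u1→v1 (+1); matched 1.
Augmenting path u2→v1→u1→v2 (+1); matched 2.
No augmenting path remains; maximum matching = 2.
König certificate: {u1, v1} is a vertex cover of size 2 (every listed pair touches it), so no matching can be larger.

2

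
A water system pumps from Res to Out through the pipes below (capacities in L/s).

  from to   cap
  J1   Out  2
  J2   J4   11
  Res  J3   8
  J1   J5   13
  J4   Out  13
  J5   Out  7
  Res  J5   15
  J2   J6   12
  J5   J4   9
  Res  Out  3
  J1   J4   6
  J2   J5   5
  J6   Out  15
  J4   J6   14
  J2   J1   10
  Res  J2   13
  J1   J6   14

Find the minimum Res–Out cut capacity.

Augment Res→Out: bottleneck 3, flow now 3.
Augment Res→J5→Out: bottleneck 7, flow now 10.
Augment Res→J2→J1→Out: bottleneck 2, flow now 12.
Augment Res→J2→J4→Out: bottleneck 11, flow now 23.
Augment Res→J5→J4→Out: bottleneck 2, flow now 25.
Augment Res→J5→J4→J6→Out: bottleneck 6, flow now 31.
No augmenting path remains; maximum flow = 31.
By max-flow min-cut, the minimum cut capacity equals the max flow.
In the residual graph, reachable from Res: {Res, J3}.
Min-cut edges: Res→J2 (13), Res→J5 (15), Res→Out (3); capacity 13 + 15 + 3 = 31.

31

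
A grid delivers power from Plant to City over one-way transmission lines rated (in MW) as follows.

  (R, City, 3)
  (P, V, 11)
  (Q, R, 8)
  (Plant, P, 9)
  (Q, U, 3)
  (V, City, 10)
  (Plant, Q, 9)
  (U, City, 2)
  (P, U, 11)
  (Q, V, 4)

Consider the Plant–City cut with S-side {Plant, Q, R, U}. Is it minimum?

No — its capacity is 18, but the minimum cut has capacity 15.

Given cut capacity: 9 + 4 + 3 + 2 = 18.
Augment Plant→P→U→City: bottleneck 2, flow now 2.
Augment Plant→P→V→City: bottleneck 7, flow now 9.
Augment Plant→Q→R→City: bottleneck 3, flow now 12.
Augment Plant→Q→V→City: bottleneck 3, flow now 15.
No augmenting path remains; maximum flow = 15.
In the residual graph, reachable from Plant: {Plant, P, Q, R, U, V}.
Min-cut edges: R→City (3), U→City (2), V→City (10); capacity 3 + 2 + 10 = 15.
Cut capacity 18 exceeds the max flow 15, so it is not minimum.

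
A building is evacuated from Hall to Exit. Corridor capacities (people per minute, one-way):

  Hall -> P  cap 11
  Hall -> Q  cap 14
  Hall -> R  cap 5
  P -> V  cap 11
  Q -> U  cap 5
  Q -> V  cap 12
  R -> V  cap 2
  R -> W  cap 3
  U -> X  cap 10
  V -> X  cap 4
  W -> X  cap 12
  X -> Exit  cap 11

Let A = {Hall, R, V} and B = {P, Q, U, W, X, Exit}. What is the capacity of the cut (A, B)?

Edges leaving {Hall, R, V}: Hall→P (11), Hall→Q (14), R→W (3), V→X (4).
Cut capacity = 11 + 14 + 3 + 4 = 32.

32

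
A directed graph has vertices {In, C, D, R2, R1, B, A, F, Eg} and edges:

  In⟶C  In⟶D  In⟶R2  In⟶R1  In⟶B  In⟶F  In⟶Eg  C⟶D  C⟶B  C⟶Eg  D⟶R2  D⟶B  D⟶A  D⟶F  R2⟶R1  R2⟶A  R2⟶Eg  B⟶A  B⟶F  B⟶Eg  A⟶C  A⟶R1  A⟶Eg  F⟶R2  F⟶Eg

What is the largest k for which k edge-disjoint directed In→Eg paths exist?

Assign every edge capacity 1; by Menger, the answer equals the max flow.
Path In→Eg (+1); total 1.
Path In→C→Eg (+1); total 2.
Path In→R2→Eg (+1); total 3.
Path In→B→Eg (+1); total 4.
Path In→F→Eg (+1); total 5.
Path In→D→A→Eg (+1); total 6.
No residual In→Eg path; max flow = 6.
Certifying cut of size 6: {In→B, In→C, In→D, In→Eg, In→F, In→R2}.

6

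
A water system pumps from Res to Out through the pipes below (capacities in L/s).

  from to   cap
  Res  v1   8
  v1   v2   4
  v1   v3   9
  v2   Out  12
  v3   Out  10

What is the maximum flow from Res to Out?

Augment Res→v1→v2→Out: bottleneck 4, flow now 4.
Augment Res→v1→v3→Out: bottleneck 4, flow now 8.
No augmenting path remains; maximum flow = 8.
In the residual graph, reachable from Res: {Res}.
Min-cut edges: Res→v1 (8); capacity 8 = 8.
This cut is saturated, so no flow can exceed 8.

8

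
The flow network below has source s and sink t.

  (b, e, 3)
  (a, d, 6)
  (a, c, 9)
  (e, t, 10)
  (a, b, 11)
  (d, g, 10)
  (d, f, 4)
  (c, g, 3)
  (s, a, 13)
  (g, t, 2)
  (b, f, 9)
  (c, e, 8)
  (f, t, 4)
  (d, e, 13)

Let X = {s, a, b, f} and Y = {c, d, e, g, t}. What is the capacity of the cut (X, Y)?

Edges leaving {s, a, b, f}: a→c (9), a→d (6), b→e (3), f→t (4).
Cut capacity = 9 + 6 + 3 + 4 = 22.

22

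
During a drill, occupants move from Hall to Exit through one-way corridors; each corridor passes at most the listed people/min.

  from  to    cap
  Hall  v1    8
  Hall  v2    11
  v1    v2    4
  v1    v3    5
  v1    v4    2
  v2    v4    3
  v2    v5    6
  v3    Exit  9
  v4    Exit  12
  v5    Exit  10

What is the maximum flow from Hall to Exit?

16

Augment Hall→v1→v3→Exit: bottleneck 5, flow now 5.
Augment Hall→v1→v4→Exit: bottleneck 2, flow now 7.
Augment Hall→v2→v4→Exit: bottleneck 3, flow now 10.
Augment Hall→v2→v5→Exit: bottleneck 6, flow now 16.
No augmenting path remains; maximum flow = 16.
In the residual graph, reachable from Hall: {Hall, v1, v2}.
Min-cut edges: v1→v3 (5), v1→v4 (2), v2→v4 (3), v2→v5 (6); capacity 5 + 2 + 3 + 6 = 16.
This cut is saturated, so no flow can exceed 16.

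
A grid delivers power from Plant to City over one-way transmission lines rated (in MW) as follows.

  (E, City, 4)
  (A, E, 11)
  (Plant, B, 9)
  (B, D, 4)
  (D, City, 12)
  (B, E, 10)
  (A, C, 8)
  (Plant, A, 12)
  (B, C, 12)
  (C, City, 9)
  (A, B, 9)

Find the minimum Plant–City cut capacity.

17

Augment Plant→A→C→City: bottleneck 8, flow now 8.
Augment Plant→A→E→City: bottleneck 4, flow now 12.
Augment Plant→B→C→City: bottleneck 1, flow now 13.
Augment Plant→B→D→City: bottleneck 4, flow now 17.
No augmenting path remains; maximum flow = 17.
By max-flow min-cut, the minimum cut capacity equals the max flow.
In the residual graph, reachable from Plant: {Plant, A, B, C, E}.
Min-cut edges: B→D (4), C→City (9), E→City (4); capacity 4 + 9 + 4 = 17.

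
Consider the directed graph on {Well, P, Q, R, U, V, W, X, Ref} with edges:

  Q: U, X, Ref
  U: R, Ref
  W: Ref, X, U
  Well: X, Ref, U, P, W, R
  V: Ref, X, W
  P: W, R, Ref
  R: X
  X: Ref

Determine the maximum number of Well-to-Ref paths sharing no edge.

5

Assign every edge capacity 1; by Menger, the answer equals the max flow.
Path Well→Ref (+1); total 1.
Path Well→P→Ref (+1); total 2.
Path Well→U→Ref (+1); total 3.
Path Well→W→Ref (+1); total 4.
Path Well→X→Ref (+1); total 5.
No residual Well→Ref path; max flow = 5.
Certifying cut of size 5: {Well→P, Well→Ref, Well→U, Well→W, X→Ref}.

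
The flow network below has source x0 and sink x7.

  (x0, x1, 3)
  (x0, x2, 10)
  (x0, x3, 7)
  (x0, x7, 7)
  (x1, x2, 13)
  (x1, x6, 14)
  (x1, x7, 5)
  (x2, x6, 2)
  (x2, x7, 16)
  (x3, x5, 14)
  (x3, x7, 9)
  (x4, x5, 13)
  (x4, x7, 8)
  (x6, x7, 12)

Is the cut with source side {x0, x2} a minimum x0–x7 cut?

Given cut capacity: 3 + 7 + 7 + 2 + 16 = 35.
Augment x0→x7: bottleneck 7, flow now 7.
Augment x0→x1→x7: bottleneck 3, flow now 10.
Augment x0→x2→x7: bottleneck 10, flow now 20.
Augment x0→x3→x7: bottleneck 7, flow now 27.
No augmenting path remains; maximum flow = 27.
In the residual graph, reachable from x0: {x0}.
Min-cut edges: x0→x1 (3), x0→x2 (10), x0→x3 (7), x0→x7 (7); capacity 3 + 10 + 7 + 7 = 27.
Cut capacity 35 exceeds the max flow 27, so it is not minimum.

No — its capacity is 35, but the minimum cut has capacity 27.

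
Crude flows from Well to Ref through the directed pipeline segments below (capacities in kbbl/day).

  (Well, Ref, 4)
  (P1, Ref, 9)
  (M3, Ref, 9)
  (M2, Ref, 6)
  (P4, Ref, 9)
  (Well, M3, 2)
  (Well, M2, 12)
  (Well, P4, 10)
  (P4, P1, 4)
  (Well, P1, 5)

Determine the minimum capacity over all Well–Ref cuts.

27

Augment Well→Ref: bottleneck 4, flow now 4.
Augment Well→M2→Ref: bottleneck 6, flow now 10.
Augment Well→P4→Ref: bottleneck 9, flow now 19.
Augment Well→P1→Ref: bottleneck 5, flow now 24.
Augment Well→M3→Ref: bottleneck 2, flow now 26.
Augment Well→P4→P1→Ref: bottleneck 1, flow now 27.
No augmenting path remains; maximum flow = 27.
By max-flow min-cut, the minimum cut capacity equals the max flow.
In the residual graph, reachable from Well: {Well, M2}.
Min-cut edges: Well→P4 (10), Well→P1 (5), Well→M3 (2), Well→Ref (4), M2→Ref (6); capacity 10 + 5 + 2 + 4 + 6 = 27.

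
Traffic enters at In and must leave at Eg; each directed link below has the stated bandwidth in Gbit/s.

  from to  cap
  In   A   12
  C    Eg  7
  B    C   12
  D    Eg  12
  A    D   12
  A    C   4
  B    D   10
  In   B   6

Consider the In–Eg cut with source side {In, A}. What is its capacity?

22

Edges leaving {In, A}: In→B (6), A→C (4), A→D (12).
Cut capacity = 6 + 4 + 12 = 22.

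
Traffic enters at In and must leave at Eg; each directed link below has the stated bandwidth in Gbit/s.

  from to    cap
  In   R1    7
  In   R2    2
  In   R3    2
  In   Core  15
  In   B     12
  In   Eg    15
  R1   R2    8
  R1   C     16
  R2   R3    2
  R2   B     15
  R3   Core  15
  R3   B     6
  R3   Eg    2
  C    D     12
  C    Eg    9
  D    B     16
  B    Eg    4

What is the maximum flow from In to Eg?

Augment In→Eg: bottleneck 15, flow now 15.
Augment In→R3→Eg: bottleneck 2, flow now 17.
Augment In→B→Eg: bottleneck 4, flow now 21.
Augment In→R1→C→Eg: bottleneck 7, flow now 28.
No augmenting path remains; maximum flow = 28.
In the residual graph, reachable from In: {In, R2, R3, Core, B}.
Min-cut edges: In→R1 (7), In→Eg (15), R3→Eg (2), B→Eg (4); capacity 7 + 15 + 2 + 4 = 28.
This cut is saturated, so no flow can exceed 28.

28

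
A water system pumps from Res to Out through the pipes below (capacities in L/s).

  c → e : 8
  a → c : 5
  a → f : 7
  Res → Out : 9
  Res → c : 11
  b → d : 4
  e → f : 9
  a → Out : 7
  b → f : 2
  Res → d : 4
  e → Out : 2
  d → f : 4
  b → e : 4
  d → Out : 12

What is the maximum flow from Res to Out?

15

Augment Res→Out: bottleneck 9, flow now 9.
Augment Res→d→Out: bottleneck 4, flow now 13.
Augment Res→c→e→Out: bottleneck 2, flow now 15.
No augmenting path remains; maximum flow = 15.
In the residual graph, reachable from Res: {Res, c, e, f}.
Min-cut edges: Res→d (4), Res→Out (9), e→Out (2); capacity 4 + 9 + 2 = 15.
This cut is saturated, so no flow can exceed 15.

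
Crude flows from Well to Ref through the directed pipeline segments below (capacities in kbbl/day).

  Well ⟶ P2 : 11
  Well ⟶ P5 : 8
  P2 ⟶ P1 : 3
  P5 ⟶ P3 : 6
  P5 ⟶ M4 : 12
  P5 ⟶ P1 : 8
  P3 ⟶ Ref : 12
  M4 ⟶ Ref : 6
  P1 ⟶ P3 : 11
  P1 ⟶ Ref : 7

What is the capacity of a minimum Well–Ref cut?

11

Augment Well→P2→P1→Ref: bottleneck 3, flow now 3.
Augment Well→P5→P3→Ref: bottleneck 6, flow now 9.
Augment Well→P5→M4→Ref: bottleneck 2, flow now 11.
No augmenting path remains; maximum flow = 11.
By max-flow min-cut, the minimum cut capacity equals the max flow.
In the residual graph, reachable from Well: {Well, P2}.
Min-cut edges: Well→P5 (8), P2→P1 (3); capacity 8 + 3 = 11.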